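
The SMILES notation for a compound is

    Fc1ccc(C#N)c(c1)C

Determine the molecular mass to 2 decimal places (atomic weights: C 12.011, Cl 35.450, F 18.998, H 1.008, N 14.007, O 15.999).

135.14 g/mol

First, the molecular formula is C8H6FN (counting implicit H from valence).
  C: 8 × 12.011 = 96.088
  F: 1 × 18.998 = 18.998
  H: 6 × 1.008 = 6.048
  N: 1 × 14.007 = 14.007
Sum: 8×12.011 + 1×18.998 + 6×1.008 + 1×14.007 = 135.141 → 135.14 g/mol.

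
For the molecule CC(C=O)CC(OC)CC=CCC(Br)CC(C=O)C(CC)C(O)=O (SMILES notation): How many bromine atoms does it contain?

1

Scan the SMILES for Br atoms (remember two-letter symbols like Cl and Br are single atoms).
Bromine count: 1.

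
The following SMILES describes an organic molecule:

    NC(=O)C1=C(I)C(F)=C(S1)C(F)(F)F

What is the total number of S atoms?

1

Scan the SMILES for S atoms (remember two-letter symbols like Cl and Br are single atoms).
Sulfur count: 1.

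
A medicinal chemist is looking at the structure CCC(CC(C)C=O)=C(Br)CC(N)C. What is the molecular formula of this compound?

Walk through each heavy atom and fill implicit hydrogens from standard valence (C 4, N 3, O 2, S 2, halogen 1):
  atom 1: C, bond orders sum to 1 (valence 4) → 3 H
  atom 2: C, bond orders sum to 2 (valence 4) → 2 H
  atom 3: C, bond orders sum to 4 (valence 4) → 0 H
  atom 4: C, bond orders sum to 2 (valence 4) → 2 H
  atom 5: C, bond orders sum to 3 (valence 4) → 1 H
  atom 6: C, bond orders sum to 1 (valence 4) → 3 H
  atom 7: C, bond orders sum to 3 (valence 4) → 1 H
  atom 8: O, bond orders sum to 2 (valence 2) → 0 H
  atom 9: C, bond orders sum to 4 (valence 4) → 0 H
  atom 10: Br (halogen, monovalent) → 0 H
  atom 11: C, bond orders sum to 2 (valence 4) → 2 H
  atom 12: C, bond orders sum to 3 (valence 4) → 1 H
  atom 13: N, bond orders sum to 1 (valence 3) → 2 H
  atom 14: C, bond orders sum to 1 (valence 4) → 3 H
Totals → C:11, H:20, Br:1, N:1, O:1.

C11H20BrNO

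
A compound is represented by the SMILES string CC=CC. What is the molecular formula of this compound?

Walk through each heavy atom and fill implicit hydrogens from standard valence (C 4, N 3, O 2, S 2, halogen 1):
  atom 1: C, bond orders sum to 1 (valence 4) → 3 H
  atom 2: C, bond orders sum to 3 (valence 4) → 1 H
  atom 3: C, bond orders sum to 3 (valence 4) → 1 H
  atom 4: C, bond orders sum to 1 (valence 4) → 3 H
Totals → C:4, H:8.

C4H8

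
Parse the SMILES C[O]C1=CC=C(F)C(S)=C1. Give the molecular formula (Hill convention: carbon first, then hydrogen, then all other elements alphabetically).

Walk through each heavy atom and fill implicit hydrogens from standard valence (C 4, N 3, O 2, S 2, halogen 1):
  atom 1: C, bond orders sum to 1 (valence 4) → 3 H
  atom 2: O with explicit H count 0
  atom 3: C, bond orders sum to 4 (valence 4) → 0 H
  atom 4: C, bond orders sum to 3 (valence 4) → 1 H
  atom 5: C, bond orders sum to 3 (valence 4) → 1 H
  atom 6: C, bond orders sum to 4 (valence 4) → 0 H
  atom 7: F (halogen, monovalent) → 0 H
  atom 8: C, bond orders sum to 4 (valence 4) → 0 H
  atom 9: S, bond orders sum to 1 (valence 2) → 1 H
  atom 10: C, bond orders sum to 3 (valence 4) → 1 H
Totals → C:7, H:7, F:1, O:1, S:1.
In Hill order: C7H7FOS.

C7H7FOS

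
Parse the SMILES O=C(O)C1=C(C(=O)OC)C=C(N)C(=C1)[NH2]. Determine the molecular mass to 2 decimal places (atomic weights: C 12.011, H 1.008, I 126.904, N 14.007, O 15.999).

First, the molecular formula is C9H10N2O4 (counting implicit H from valence).
  C: 9 × 12.011 = 108.099
  H: 10 × 1.008 = 10.080
  N: 2 × 14.007 = 28.014
  O: 4 × 15.999 = 63.996
Sum: 9×12.011 + 10×1.008 + 2×14.007 + 4×15.999 = 210.189 → 210.19 g/mol.

210.19 g/mol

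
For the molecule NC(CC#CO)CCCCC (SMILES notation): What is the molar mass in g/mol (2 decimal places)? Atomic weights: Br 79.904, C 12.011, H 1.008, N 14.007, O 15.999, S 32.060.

155.24 g/mol

First, the molecular formula is C9H17NO (counting implicit H from valence).
  C: 9 × 12.011 = 108.099
  H: 17 × 1.008 = 17.136
  N: 1 × 14.007 = 14.007
  O: 1 × 15.999 = 15.999
Sum: 9×12.011 + 17×1.008 + 1×14.007 + 1×15.999 = 155.241 → 155.24 g/mol.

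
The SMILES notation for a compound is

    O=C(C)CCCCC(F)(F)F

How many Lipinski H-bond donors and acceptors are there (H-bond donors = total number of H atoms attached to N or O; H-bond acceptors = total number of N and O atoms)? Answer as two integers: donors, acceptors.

Donors: find every N or O and count the H atoms it carries.
  atom 1 (O): bond orders sum to 2 → 0 H
Lipinski HBD = 0.
Acceptors: N atoms = 0, O atoms = 1 → HBA = 1.

0, 1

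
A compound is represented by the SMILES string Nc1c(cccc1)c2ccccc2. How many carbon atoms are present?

12

Count every carbon token in the SMILES (each C, including those in ring-closure positions and inside branches).
Carbon count: 12.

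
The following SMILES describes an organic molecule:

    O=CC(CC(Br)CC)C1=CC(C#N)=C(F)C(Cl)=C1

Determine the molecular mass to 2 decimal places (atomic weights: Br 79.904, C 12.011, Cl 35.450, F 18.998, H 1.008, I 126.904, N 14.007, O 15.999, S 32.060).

332.60 g/mol

First, the molecular formula is C13H12BrClFNO (counting implicit H from valence).
  Br: 1 × 79.904 = 79.904
  C: 13 × 12.011 = 156.143
  Cl: 1 × 35.450 = 35.450
  F: 1 × 18.998 = 18.998
  H: 12 × 1.008 = 12.096
  N: 1 × 14.007 = 14.007
  O: 1 × 15.999 = 15.999
Sum: 1×79.904 + 13×12.011 + 1×35.450 + 1×18.998 + 12×1.008 + 1×14.007 + 1×15.999 = 332.597 → 332.60 g/mol.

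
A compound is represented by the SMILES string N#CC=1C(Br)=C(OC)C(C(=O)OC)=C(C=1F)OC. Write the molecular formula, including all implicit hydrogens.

C11H9BrFNO4

Walk through each heavy atom and fill implicit hydrogens from standard valence (C 4, N 3, O 2, S 2, halogen 1):
  atom 1: N, bond orders sum to 3 (valence 3) → 0 H
  atom 2: C, bond orders sum to 4 (valence 4) → 0 H
  atom 3: C, bond orders sum to 4 (valence 4) → 0 H
  atom 4: C, bond orders sum to 4 (valence 4) → 0 H
  atom 5: Br (halogen, monovalent) → 0 H
  atom 6: C, bond orders sum to 4 (valence 4) → 0 H
  atom 7: O, bond orders sum to 2 (valence 2) → 0 H
  atom 8: C, bond orders sum to 1 (valence 4) → 3 H
  atom 9: C, bond orders sum to 4 (valence 4) → 0 H
  atom 10: C, bond orders sum to 4 (valence 4) → 0 H
  atom 11: O, bond orders sum to 2 (valence 2) → 0 H
  atom 12: O, bond orders sum to 2 (valence 2) → 0 H
  atom 13: C, bond orders sum to 1 (valence 4) → 3 H
  atom 14: C, bond orders sum to 4 (valence 4) → 0 H
  atom 15: C, bond orders sum to 4 (valence 4) → 0 H
  atom 16: F (halogen, monovalent) → 0 H
  atom 17: O, bond orders sum to 2 (valence 2) → 0 H
  atom 18: C, bond orders sum to 1 (valence 4) → 3 H
Totals → C:11, H:9, Br:1, F:1, N:1, O:4.
In Hill order: C11H9BrFNO4.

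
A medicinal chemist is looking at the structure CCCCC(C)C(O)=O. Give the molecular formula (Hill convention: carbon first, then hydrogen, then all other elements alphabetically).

Walk through each heavy atom and fill implicit hydrogens from standard valence (C 4, N 3, O 2, S 2, halogen 1):
  atom 1: C, bond orders sum to 1 (valence 4) → 3 H
  atom 2: C, bond orders sum to 2 (valence 4) → 2 H
  atom 3: C, bond orders sum to 2 (valence 4) → 2 H
  atom 4: C, bond orders sum to 2 (valence 4) → 2 H
  atom 5: C, bond orders sum to 3 (valence 4) → 1 H
  atom 6: C, bond orders sum to 1 (valence 4) → 3 H
  atom 7: C, bond orders sum to 4 (valence 4) → 0 H
  atom 8: O, bond orders sum to 1 (valence 2) → 1 H
  atom 9: O, bond orders sum to 2 (valence 2) → 0 H
Totals → C:7, H:14, O:2.
In Hill order: C7H14O2.

C7H14O2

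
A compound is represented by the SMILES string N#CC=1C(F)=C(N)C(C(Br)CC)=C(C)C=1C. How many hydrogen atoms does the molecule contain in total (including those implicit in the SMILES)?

14

Walk through each heavy atom and fill implicit hydrogens from standard valence (C 4, N 3, O 2, S 2, halogen 1):
  atom 1: N, bond orders sum to 3 (valence 3) → 0 H
  atom 2: C, bond orders sum to 4 (valence 4) → 0 H
  atom 3: C, bond orders sum to 4 (valence 4) → 0 H
  atom 4: C, bond orders sum to 4 (valence 4) → 0 H
  atom 5: F (halogen, monovalent) → 0 H
  atom 6: C, bond orders sum to 4 (valence 4) → 0 H
  atom 7: N, bond orders sum to 1 (valence 3) → 2 H
  atom 8: C, bond orders sum to 4 (valence 4) → 0 H
  atom 9: C, bond orders sum to 3 (valence 4) → 1 H
  atom 10: Br (halogen, monovalent) → 0 H
  atom 11: C, bond orders sum to 2 (valence 4) → 2 H
  atom 12: C, bond orders sum to 1 (valence 4) → 3 H
  atom 13: C, bond orders sum to 4 (valence 4) → 0 H
  atom 14: C, bond orders sum to 1 (valence 4) → 3 H
  atom 15: C, bond orders sum to 4 (valence 4) → 0 H
  atom 16: C, bond orders sum to 1 (valence 4) → 3 H
Total hydrogens: 14.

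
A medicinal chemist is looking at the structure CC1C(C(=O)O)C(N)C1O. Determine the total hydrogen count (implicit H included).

11

Walk through each heavy atom and fill implicit hydrogens from standard valence (C 4, N 3, O 2, S 2, halogen 1):
  atom 1: C, bond orders sum to 1 (valence 4) → 3 H
  atom 2: C, bond orders sum to 3 (valence 4) → 1 H
  atom 3: C, bond orders sum to 3 (valence 4) → 1 H
  atom 4: C, bond orders sum to 4 (valence 4) → 0 H
  atom 5: O, bond orders sum to 2 (valence 2) → 0 H
  atom 6: O, bond orders sum to 1 (valence 2) → 1 H
  atom 7: C, bond orders sum to 3 (valence 4) → 1 H
  atom 8: N, bond orders sum to 1 (valence 3) → 2 H
  atom 9: C, bond orders sum to 3 (valence 4) → 1 H
  atom 10: O, bond orders sum to 1 (valence 2) → 1 H
Total hydrogens: 11.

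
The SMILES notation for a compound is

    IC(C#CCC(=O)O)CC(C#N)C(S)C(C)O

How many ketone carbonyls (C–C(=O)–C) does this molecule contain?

Scan the SMILES for the ketone motif — none present.
Groups that are present: 1 alkyne, 1 carboxylic acid, 1 hydroxyl, 1 nitrile, 1 thiol.

0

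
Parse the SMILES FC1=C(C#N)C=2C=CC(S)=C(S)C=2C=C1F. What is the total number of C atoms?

Count every carbon token in the SMILES (each C, including those in ring-closure positions and inside branches).
Carbon count: 11.

11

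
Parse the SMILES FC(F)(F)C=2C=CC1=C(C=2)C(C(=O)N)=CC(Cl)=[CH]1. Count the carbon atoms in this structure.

Count every carbon token in the SMILES (each C, including those in ring-closure positions and inside branches).
Carbon count: 12.

12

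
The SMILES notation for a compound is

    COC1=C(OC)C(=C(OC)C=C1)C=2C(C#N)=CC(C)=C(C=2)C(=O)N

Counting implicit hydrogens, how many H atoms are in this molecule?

Walk through each heavy atom and fill implicit hydrogens from standard valence (C 4, N 3, O 2, S 2, halogen 1):
  atom 1: C, bond orders sum to 1 (valence 4) → 3 H
  atom 2: O, bond orders sum to 2 (valence 2) → 0 H
  atom 3: C, bond orders sum to 4 (valence 4) → 0 H
  atom 4: C, bond orders sum to 4 (valence 4) → 0 H
  atom 5: O, bond orders sum to 2 (valence 2) → 0 H
  atom 6: C, bond orders sum to 1 (valence 4) → 3 H
  atom 7: C, bond orders sum to 4 (valence 4) → 0 H
  atom 8: C, bond orders sum to 4 (valence 4) → 0 H
  atom 9: O, bond orders sum to 2 (valence 2) → 0 H
  atom 10: C, bond orders sum to 1 (valence 4) → 3 H
  atom 11: C, bond orders sum to 3 (valence 4) → 1 H
  atom 12: C, bond orders sum to 3 (valence 4) → 1 H
  atom 13: C, bond orders sum to 4 (valence 4) → 0 H
  atom 14: C, bond orders sum to 4 (valence 4) → 0 H
  atom 15: C, bond orders sum to 4 (valence 4) → 0 H
  atom 16: N, bond orders sum to 3 (valence 3) → 0 H
  atom 17: C, bond orders sum to 3 (valence 4) → 1 H
  atom 18: C, bond orders sum to 4 (valence 4) → 0 H
  atom 19: C, bond orders sum to 1 (valence 4) → 3 H
  atom 20: C, bond orders sum to 4 (valence 4) → 0 H
  atom 21: C, bond orders sum to 3 (valence 4) → 1 H
  atom 22: C, bond orders sum to 4 (valence 4) → 0 H
  atom 23: O, bond orders sum to 2 (valence 2) → 0 H
  atom 24: N, bond orders sum to 1 (valence 3) → 2 H
Total hydrogens: 18.

18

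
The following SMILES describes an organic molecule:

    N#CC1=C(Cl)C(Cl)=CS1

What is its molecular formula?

Walk through each heavy atom and fill implicit hydrogens from standard valence (C 4, N 3, O 2, S 2, halogen 1):
  atom 1: N, bond orders sum to 3 (valence 3) → 0 H
  atom 2: C, bond orders sum to 4 (valence 4) → 0 H
  atom 3: C, bond orders sum to 4 (valence 4) → 0 H
  atom 4: C, bond orders sum to 4 (valence 4) → 0 H
  atom 5: Cl (halogen, monovalent) → 0 H
  atom 6: C, bond orders sum to 4 (valence 4) → 0 H
  atom 7: Cl (halogen, monovalent) → 0 H
  atom 8: C, bond orders sum to 3 (valence 4) → 1 H
  atom 9: S, bond orders sum to 2 (valence 2) → 0 H
Totals → C:5, H:1, Cl:2, N:1, S:1.
In Hill order: C5HCl2NS.

C5HCl2NS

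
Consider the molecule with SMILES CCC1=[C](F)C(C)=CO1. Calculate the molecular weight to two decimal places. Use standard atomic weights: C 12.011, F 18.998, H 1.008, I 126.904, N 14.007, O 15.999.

128.15 g/mol

First, the molecular formula is C7H9FO (counting implicit H from valence).
  C: 7 × 12.011 = 84.077
  F: 1 × 18.998 = 18.998
  H: 9 × 1.008 = 9.072
  O: 1 × 15.999 = 15.999
Sum: 7×12.011 + 1×18.998 + 9×1.008 + 1×15.999 = 128.146 → 128.15 g/mol.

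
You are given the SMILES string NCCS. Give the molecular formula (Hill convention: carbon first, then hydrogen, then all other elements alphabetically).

Walk through each heavy atom and fill implicit hydrogens from standard valence (C 4, N 3, O 2, S 2, halogen 1):
  atom 1: N, bond orders sum to 1 (valence 3) → 2 H
  atom 2: C, bond orders sum to 2 (valence 4) → 2 H
  atom 3: C, bond orders sum to 2 (valence 4) → 2 H
  atom 4: S, bond orders sum to 1 (valence 2) → 1 H
Totals → C:2, H:7, N:1, S:1.

C2H7NS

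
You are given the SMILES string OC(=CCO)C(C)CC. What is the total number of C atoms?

Count every carbon token in the SMILES (each C, including those in ring-closure positions and inside branches).
Carbon count: 7.

7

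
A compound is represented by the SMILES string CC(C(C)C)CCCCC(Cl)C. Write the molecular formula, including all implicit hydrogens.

C11H23Cl

Walk through each heavy atom and fill implicit hydrogens from standard valence (C 4, N 3, O 2, S 2, halogen 1):
  atom 1: C, bond orders sum to 1 (valence 4) → 3 H
  atom 2: C, bond orders sum to 3 (valence 4) → 1 H
  atom 3: C, bond orders sum to 3 (valence 4) → 1 H
  atom 4: C, bond orders sum to 1 (valence 4) → 3 H
  atom 5: C, bond orders sum to 1 (valence 4) → 3 H
  atom 6: C, bond orders sum to 2 (valence 4) → 2 H
  atom 7: C, bond orders sum to 2 (valence 4) → 2 H
  atom 8: C, bond orders sum to 2 (valence 4) → 2 H
  atom 9: C, bond orders sum to 2 (valence 4) → 2 H
  atom 10: C, bond orders sum to 3 (valence 4) → 1 H
  atom 11: Cl (halogen, monovalent) → 0 H
  atom 12: C, bond orders sum to 1 (valence 4) → 3 H
Totals → C:11, H:23, Cl:1.
In Hill order: C11H23Cl.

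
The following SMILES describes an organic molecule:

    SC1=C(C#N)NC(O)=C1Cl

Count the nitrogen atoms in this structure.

Scan the SMILES for N atoms (remember two-letter symbols like Cl and Br are single atoms).
Nitrogen count: 2.

2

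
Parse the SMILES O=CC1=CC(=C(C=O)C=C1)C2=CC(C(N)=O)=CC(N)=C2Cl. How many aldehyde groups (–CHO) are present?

The aldehyde motif appears at heavy-atom positions 2, 7 in the SMILES.
Other groups present: 1 amide, 1 primary amine.
Aldehyde count: 2.

2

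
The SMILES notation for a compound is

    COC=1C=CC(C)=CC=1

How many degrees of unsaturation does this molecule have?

4

Degree of unsaturation = (number of rings) + (number of π bonds).
Ring closures in the SMILES: 1.
π bonds: 3 double bonds (each 1 DoU) → 3 DoU from unsaturation.
Total DoU = 1 + 3 = 4.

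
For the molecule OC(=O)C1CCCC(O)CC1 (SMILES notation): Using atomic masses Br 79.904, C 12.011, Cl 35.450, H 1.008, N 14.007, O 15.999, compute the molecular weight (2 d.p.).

First, the molecular formula is C8H14O3 (counting implicit H from valence).
  C: 8 × 12.011 = 96.088
  H: 14 × 1.008 = 14.112
  O: 3 × 15.999 = 47.997
Sum: 8×12.011 + 14×1.008 + 3×15.999 = 158.197 → 158.20 g/mol.

158.20 g/mol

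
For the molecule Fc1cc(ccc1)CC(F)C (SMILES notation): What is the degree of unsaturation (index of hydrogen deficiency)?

Molecular formula: C9H10F2.
DoU = (2C + 2 + N − H − X) / 2, where X is the halogen count and O/S are ignored.
    = (2·9 + 2 + 0 − 10 − 2) / 2 = 8 / 2 = 4.

4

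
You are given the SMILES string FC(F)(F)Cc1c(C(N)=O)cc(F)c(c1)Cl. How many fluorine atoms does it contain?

4

Scan the SMILES for F atoms (remember two-letter symbols like Cl and Br are single atoms).
Fluorine count: 4.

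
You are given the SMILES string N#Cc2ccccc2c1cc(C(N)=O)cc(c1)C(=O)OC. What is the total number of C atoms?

Count every carbon token in the SMILES (each C, including those in ring-closure positions and inside branches).
Carbon count: 16.

16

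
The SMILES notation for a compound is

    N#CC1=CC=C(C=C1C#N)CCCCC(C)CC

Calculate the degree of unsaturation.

8

Degree of unsaturation = (number of rings) + (number of π bonds).
Ring closures in the SMILES: 1.
π bonds: 3 double bonds (each 1 DoU), 2 triple bonds (each 2 DoU) → 7 DoU from unsaturation.
Total DoU = 1 + 7 = 8.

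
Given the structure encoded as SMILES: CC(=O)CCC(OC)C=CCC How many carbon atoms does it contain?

10

Count every carbon token in the SMILES (each C, including those in ring-closure positions and inside branches).
Carbon count: 10.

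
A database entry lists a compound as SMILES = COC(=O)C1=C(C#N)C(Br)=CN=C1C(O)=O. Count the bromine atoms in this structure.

1

Scan the SMILES for Br atoms (remember two-letter symbols like Cl and Br are single atoms).
Bromine count: 1.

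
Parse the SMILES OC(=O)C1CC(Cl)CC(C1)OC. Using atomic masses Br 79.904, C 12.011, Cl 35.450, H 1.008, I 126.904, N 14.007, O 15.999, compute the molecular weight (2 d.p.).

192.64 g/mol

First, the molecular formula is C8H13ClO3 (counting implicit H from valence).
  C: 8 × 12.011 = 96.088
  Cl: 1 × 35.450 = 35.450
  H: 13 × 1.008 = 13.104
  O: 3 × 15.999 = 47.997
Sum: 8×12.011 + 1×35.450 + 13×1.008 + 3×15.999 = 192.639 → 192.64 g/mol.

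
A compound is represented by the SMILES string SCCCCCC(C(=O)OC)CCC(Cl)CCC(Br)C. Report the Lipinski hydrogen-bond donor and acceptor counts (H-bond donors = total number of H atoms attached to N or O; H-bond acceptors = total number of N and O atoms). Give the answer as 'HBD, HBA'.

Donors: find every N or O and count the H atoms it carries.
  atom 9 (O): bond orders sum to 2 → 0 H
  atom 10 (O): bond orders sum to 2 → 0 H
Lipinski HBD = 0.
Acceptors: N atoms = 0, O atoms = 2 → HBA = 2.

0, 2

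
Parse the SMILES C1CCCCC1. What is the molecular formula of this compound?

Walk through each heavy atom and fill implicit hydrogens from standard valence (C 4, N 3, O 2, S 2, halogen 1):
  atom 1: C, bond orders sum to 2 (valence 4) → 2 H
  atom 2: C, bond orders sum to 2 (valence 4) → 2 H
  atom 3: C, bond orders sum to 2 (valence 4) → 2 H
  atom 4: C, bond orders sum to 2 (valence 4) → 2 H
  atom 5: C, bond orders sum to 2 (valence 4) → 2 H
  atom 6: C, bond orders sum to 2 (valence 4) → 2 H
Totals → C:6, H:12.

C6H12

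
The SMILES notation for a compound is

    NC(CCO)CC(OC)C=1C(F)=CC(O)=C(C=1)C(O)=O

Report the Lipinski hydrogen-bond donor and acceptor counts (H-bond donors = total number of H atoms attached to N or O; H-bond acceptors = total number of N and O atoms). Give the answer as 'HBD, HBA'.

Donors: find every N or O and count the H atoms it carries.
  atom 1 (N): bond orders sum to 1 → 2 H
  atom 5 (O): bond orders sum to 1 → 1 H
  atom 8 (O): bond orders sum to 2 → 0 H
  atom 15 (O): bond orders sum to 1 → 1 H
  atom 19 (O): bond orders sum to 1 → 1 H
  atom 20 (O): bond orders sum to 2 → 0 H
Lipinski HBD = 5.
Acceptors: N atoms = 1, O atoms = 5 → HBA = 6.

5, 6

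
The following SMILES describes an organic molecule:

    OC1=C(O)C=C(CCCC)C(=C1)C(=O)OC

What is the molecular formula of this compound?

C12H16O4

Walk through each heavy atom and fill implicit hydrogens from standard valence (C 4, N 3, O 2, S 2, halogen 1):
  atom 1: O, bond orders sum to 1 (valence 2) → 1 H
  atom 2: C, bond orders sum to 4 (valence 4) → 0 H
  atom 3: C, bond orders sum to 4 (valence 4) → 0 H
  atom 4: O, bond orders sum to 1 (valence 2) → 1 H
  atom 5: C, bond orders sum to 3 (valence 4) → 1 H
  atom 6: C, bond orders sum to 4 (valence 4) → 0 H
  atom 7: C, bond orders sum to 2 (valence 4) → 2 H
  atom 8: C, bond orders sum to 2 (valence 4) → 2 H
  atom 9: C, bond orders sum to 2 (valence 4) → 2 H
  atom 10: C, bond orders sum to 1 (valence 4) → 3 H
  atom 11: C, bond orders sum to 4 (valence 4) → 0 H
  atom 12: C, bond orders sum to 3 (valence 4) → 1 H
  atom 13: C, bond orders sum to 4 (valence 4) → 0 H
  atom 14: O, bond orders sum to 2 (valence 2) → 0 H
  atom 15: O, bond orders sum to 2 (valence 2) → 0 H
  atom 16: C, bond orders sum to 1 (valence 4) → 3 H
Totals → C:12, H:16, O:4.
In Hill order: C12H16O4.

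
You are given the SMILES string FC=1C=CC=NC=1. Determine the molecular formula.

C5H4FN

Walk through each heavy atom and fill implicit hydrogens from standard valence (C 4, N 3, O 2, S 2, halogen 1):
  atom 1: F (halogen, monovalent) → 0 H
  atom 2: C, bond orders sum to 4 (valence 4) → 0 H
  atom 3: C, bond orders sum to 3 (valence 4) → 1 H
  atom 4: C, bond orders sum to 3 (valence 4) → 1 H
  atom 5: C, bond orders sum to 3 (valence 4) → 1 H
  atom 6: N, bond orders sum to 3 (valence 3) → 0 H
  atom 7: C, bond orders sum to 3 (valence 4) → 1 H
Totals → C:5, H:4, F:1, N:1.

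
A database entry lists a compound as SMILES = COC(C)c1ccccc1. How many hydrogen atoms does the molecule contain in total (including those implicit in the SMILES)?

12

Walk through each heavy atom and fill implicit hydrogens from standard valence (C 4, N 3, O 2, S 2, halogen 1); for lowercase aromatic atoms, an aromatic c carries 1 H when it has two neighbours and 0 H with three, and aromatic n carries 0 H:
  atom 1: C, bond orders sum to 1 (valence 4) → 3 H
  atom 2: O, bond orders sum to 2 (valence 2) → 0 H
  atom 3: C, bond orders sum to 3 (valence 4) → 1 H
  atom 4: C, bond orders sum to 1 (valence 4) → 3 H
  atom 5: aromatic c, 3 neighbours → 0 H
  atom 6: aromatic c, 2 neighbours → 1 H
  atom 7: aromatic c, 2 neighbours → 1 H
  atom 8: aromatic c, 2 neighbours → 1 H
  atom 9: aromatic c, 2 neighbours → 1 H
  atom 10: aromatic c, 2 neighbours → 1 H
Total hydrogens: 12.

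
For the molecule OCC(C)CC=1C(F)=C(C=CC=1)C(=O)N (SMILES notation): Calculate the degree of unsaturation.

Degree of unsaturation = (number of rings) + (number of π bonds).
Ring closures in the SMILES: 1.
π bonds: 4 double bonds (each 1 DoU) → 4 DoU from unsaturation.
Total DoU = 1 + 4 = 5.

5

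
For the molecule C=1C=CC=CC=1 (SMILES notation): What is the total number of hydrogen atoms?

6

Walk through each heavy atom and fill implicit hydrogens from standard valence (C 4, N 3, O 2, S 2, halogen 1):
  atom 1: C, bond orders sum to 3 (valence 4) → 1 H
  atom 2: C, bond orders sum to 3 (valence 4) → 1 H
  atom 3: C, bond orders sum to 3 (valence 4) → 1 H
  atom 4: C, bond orders sum to 3 (valence 4) → 1 H
  atom 5: C, bond orders sum to 3 (valence 4) → 1 H
  atom 6: C, bond orders sum to 3 (valence 4) → 1 H
Total hydrogens: 6.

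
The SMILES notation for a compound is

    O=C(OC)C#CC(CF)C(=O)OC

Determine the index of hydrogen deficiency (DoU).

4

Molecular formula: C8H9FO4.
DoU = (2C + 2 + N − H − X) / 2, where X is the halogen count and O/S are ignored.
    = (2·8 + 2 + 0 − 9 − 1) / 2 = 8 / 2 = 4.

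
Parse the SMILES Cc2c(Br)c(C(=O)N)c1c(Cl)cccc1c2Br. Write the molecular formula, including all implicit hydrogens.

C12H8Br2ClNO

Walk through each heavy atom and fill implicit hydrogens from standard valence (C 4, N 3, O 2, S 2, halogen 1); for lowercase aromatic atoms, an aromatic c carries 1 H when it has two neighbours and 0 H with three, and aromatic n carries 0 H:
  atom 1: C, bond orders sum to 1 (valence 4) → 3 H
  atom 2: aromatic c, 3 neighbours → 0 H
  atom 3: aromatic c, 3 neighbours → 0 H
  atom 4: Br (halogen, monovalent) → 0 H
  atom 5: aromatic c, 3 neighbours → 0 H
  atom 6: C, bond orders sum to 4 (valence 4) → 0 H
  atom 7: O, bond orders sum to 2 (valence 2) → 0 H
  atom 8: N, bond orders sum to 1 (valence 3) → 2 H
  atom 9: aromatic c, 3 neighbours → 0 H
  atom 10: aromatic c, 3 neighbours → 0 H
  atom 11: Cl (halogen, monovalent) → 0 H
  atom 12: aromatic c, 2 neighbours → 1 H
  atom 13: aromatic c, 2 neighbours → 1 H
  atom 14: aromatic c, 2 neighbours → 1 H
  atom 15: aromatic c, 3 neighbours → 0 H
  atom 16: aromatic c, 3 neighbours → 0 H
  atom 17: Br (halogen, monovalent) → 0 H
Totals → C:12, H:8, Br:2, Cl:1, N:1, O:1.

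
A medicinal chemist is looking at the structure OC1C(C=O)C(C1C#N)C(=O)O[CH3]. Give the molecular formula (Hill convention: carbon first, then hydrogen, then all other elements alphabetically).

C8H9NO4

Walk through each heavy atom and fill implicit hydrogens from standard valence (C 4, N 3, O 2, S 2, halogen 1):
  atom 1: O, bond orders sum to 1 (valence 2) → 1 H
  atom 2: C, bond orders sum to 3 (valence 4) → 1 H
  atom 3: C, bond orders sum to 3 (valence 4) → 1 H
  atom 4: C, bond orders sum to 3 (valence 4) → 1 H
  atom 5: O, bond orders sum to 2 (valence 2) → 0 H
  atom 6: C, bond orders sum to 3 (valence 4) → 1 H
  atom 7: C, bond orders sum to 3 (valence 4) → 1 H
  atom 8: C, bond orders sum to 4 (valence 4) → 0 H
  atom 9: N, bond orders sum to 3 (valence 3) → 0 H
  atom 10: C, bond orders sum to 4 (valence 4) → 0 H
  atom 11: O, bond orders sum to 2 (valence 2) → 0 H
  atom 12: O, bond orders sum to 2 (valence 2) → 0 H
  atom 13: C with explicit H count 3
Totals → C:8, H:9, N:1, O:4.
In Hill order: C8H9NO4.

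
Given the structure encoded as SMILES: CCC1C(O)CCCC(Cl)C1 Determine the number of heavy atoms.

Every atom symbol written in the SMILES (organic subset) is one heavy atom; implicit H are not written.
Heavy atoms by element → C:9, Cl:1, O:1.
Total: 11.

11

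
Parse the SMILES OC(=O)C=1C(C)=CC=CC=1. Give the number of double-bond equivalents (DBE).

5

Degree of unsaturation = (number of rings) + (number of π bonds).
Ring closures in the SMILES: 1.
π bonds: 4 double bonds (each 1 DoU) → 4 DoU from unsaturation.
Total DoU = 1 + 4 = 5.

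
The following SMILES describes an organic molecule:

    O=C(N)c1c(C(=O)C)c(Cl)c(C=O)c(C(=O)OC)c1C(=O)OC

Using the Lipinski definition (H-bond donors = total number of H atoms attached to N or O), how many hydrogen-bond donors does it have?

2

Donors: find every N or O and count the H atoms it carries.
  atom 1 (O): bond orders sum to 2 → 0 H
  atom 3 (N): bond orders sum to 1 → 2 H
  atom 7 (O): bond orders sum to 2 → 0 H
  atom 13 (O): bond orders sum to 2 → 0 H
  atom 16 (O): bond orders sum to 2 → 0 H
  atom 17 (O): bond orders sum to 2 → 0 H
  atom 21 (O): bond orders sum to 2 → 0 H
  atom 22 (O): bond orders sum to 2 → 0 H
Lipinski HBD = 2.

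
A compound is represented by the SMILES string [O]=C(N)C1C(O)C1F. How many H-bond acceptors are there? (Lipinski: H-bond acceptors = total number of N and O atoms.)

3

N atoms: 1; O atoms: 2.
Lipinski HBA = 1 + 2 = 3.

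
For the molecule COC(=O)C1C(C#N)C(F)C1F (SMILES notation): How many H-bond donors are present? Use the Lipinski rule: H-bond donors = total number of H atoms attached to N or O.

0

Donors: find every N or O and count the H atoms it carries.
  atom 2 (O): bond orders sum to 2 → 0 H
  atom 4 (O): bond orders sum to 2 → 0 H
  atom 8 (N): bond orders sum to 3 → 0 H
Lipinski HBD = 0.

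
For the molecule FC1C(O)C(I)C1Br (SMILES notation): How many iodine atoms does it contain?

Scan the SMILES for I atoms (remember two-letter symbols like Cl and Br are single atoms).
Iodine count: 1.

1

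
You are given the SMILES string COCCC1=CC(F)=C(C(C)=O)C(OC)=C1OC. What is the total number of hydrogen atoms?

17

Walk through each heavy atom and fill implicit hydrogens from standard valence (C 4, N 3, O 2, S 2, halogen 1):
  atom 1: C, bond orders sum to 1 (valence 4) → 3 H
  atom 2: O, bond orders sum to 2 (valence 2) → 0 H
  atom 3: C, bond orders sum to 2 (valence 4) → 2 H
  atom 4: C, bond orders sum to 2 (valence 4) → 2 H
  atom 5: C, bond orders sum to 4 (valence 4) → 0 H
  atom 6: C, bond orders sum to 3 (valence 4) → 1 H
  atom 7: C, bond orders sum to 4 (valence 4) → 0 H
  atom 8: F (halogen, monovalent) → 0 H
  atom 9: C, bond orders sum to 4 (valence 4) → 0 H
  atom 10: C, bond orders sum to 4 (valence 4) → 0 H
  atom 11: C, bond orders sum to 1 (valence 4) → 3 H
  atom 12: O, bond orders sum to 2 (valence 2) → 0 H
  atom 13: C, bond orders sum to 4 (valence 4) → 0 H
  atom 14: O, bond orders sum to 2 (valence 2) → 0 H
  atom 15: C, bond orders sum to 1 (valence 4) → 3 H
  atom 16: C, bond orders sum to 4 (valence 4) → 0 H
  atom 17: O, bond orders sum to 2 (valence 2) → 0 H
  atom 18: C, bond orders sum to 1 (valence 4) → 3 H
Total hydrogens: 17.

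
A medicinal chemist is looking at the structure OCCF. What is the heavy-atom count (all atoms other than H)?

4

Every atom symbol written in the SMILES (organic subset) is one heavy atom; implicit H are not written.
Heavy atoms by element → C:2, F:1, O:1.
Total: 4.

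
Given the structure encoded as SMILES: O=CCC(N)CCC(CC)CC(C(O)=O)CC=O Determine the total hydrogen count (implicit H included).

23

Walk through each heavy atom and fill implicit hydrogens from standard valence (C 4, N 3, O 2, S 2, halogen 1):
  atom 1: O, bond orders sum to 2 (valence 2) → 0 H
  atom 2: C, bond orders sum to 3 (valence 4) → 1 H
  atom 3: C, bond orders sum to 2 (valence 4) → 2 H
  atom 4: C, bond orders sum to 3 (valence 4) → 1 H
  atom 5: N, bond orders sum to 1 (valence 3) → 2 H
  atom 6: C, bond orders sum to 2 (valence 4) → 2 H
  atom 7: C, bond orders sum to 2 (valence 4) → 2 H
  atom 8: C, bond orders sum to 3 (valence 4) → 1 H
  atom 9: C, bond orders sum to 2 (valence 4) → 2 H
  atom 10: C, bond orders sum to 1 (valence 4) → 3 H
  atom 11: C, bond orders sum to 2 (valence 4) → 2 H
  atom 12: C, bond orders sum to 3 (valence 4) → 1 H
  atom 13: C, bond orders sum to 4 (valence 4) → 0 H
  atom 14: O, bond orders sum to 1 (valence 2) → 1 H
  atom 15: O, bond orders sum to 2 (valence 2) → 0 H
  atom 16: C, bond orders sum to 2 (valence 4) → 2 H
  atom 17: C, bond orders sum to 3 (valence 4) → 1 H
  atom 18: O, bond orders sum to 2 (valence 2) → 0 H
Total hydrogens: 23.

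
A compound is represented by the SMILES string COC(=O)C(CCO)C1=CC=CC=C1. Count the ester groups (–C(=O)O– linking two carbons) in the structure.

1

The ester motif appears at heavy-atom position 3 in the SMILES.
Other groups present: 1 hydroxyl.
Ester count: 1.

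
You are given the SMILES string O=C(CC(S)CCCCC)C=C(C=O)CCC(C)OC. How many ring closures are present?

0

In SMILES, each pair of matching ring-closure digits denotes one ring-closing bond; the number of such bonds equals the number of independent rings.
Ring-closure bonds here: 0.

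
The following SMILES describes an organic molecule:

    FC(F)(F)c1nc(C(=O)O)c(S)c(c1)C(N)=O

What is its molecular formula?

C8H5F3N2O3S

Walk through each heavy atom and fill implicit hydrogens from standard valence (C 4, N 3, O 2, S 2, halogen 1); for lowercase aromatic atoms, an aromatic c carries 1 H when it has two neighbours and 0 H with three, and aromatic n carries 0 H:
  atom 1: F (halogen, monovalent) → 0 H
  atom 2: C, bond orders sum to 4 (valence 4) → 0 H
  atom 3: F (halogen, monovalent) → 0 H
  atom 4: F (halogen, monovalent) → 0 H
  atom 5: aromatic c, 3 neighbours → 0 H
  atom 6: aromatic n, 2 neighbours → 0 H
  atom 7: aromatic c, 3 neighbours → 0 H
  atom 8: C, bond orders sum to 4 (valence 4) → 0 H
  atom 9: O, bond orders sum to 2 (valence 2) → 0 H
  atom 10: O, bond orders sum to 1 (valence 2) → 1 H
  atom 11: aromatic c, 3 neighbours → 0 H
  atom 12: S, bond orders sum to 1 (valence 2) → 1 H
  atom 13: aromatic c, 3 neighbours → 0 H
  atom 14: aromatic c, 2 neighbours → 1 H
  atom 15: C, bond orders sum to 4 (valence 4) → 0 H
  atom 16: N, bond orders sum to 1 (valence 3) → 2 H
  atom 17: O, bond orders sum to 2 (valence 2) → 0 H
Totals → C:8, H:5, F:3, N:2, O:3, S:1.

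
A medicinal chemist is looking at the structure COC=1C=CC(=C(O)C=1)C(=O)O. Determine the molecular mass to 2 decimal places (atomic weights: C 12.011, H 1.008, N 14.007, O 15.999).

168.15 g/mol

First, the molecular formula is C8H8O4 (counting implicit H from valence).
  C: 8 × 12.011 = 96.088
  H: 8 × 1.008 = 8.064
  O: 4 × 15.999 = 63.996
Sum: 8×12.011 + 8×1.008 + 4×15.999 = 168.148 → 168.15 g/mol.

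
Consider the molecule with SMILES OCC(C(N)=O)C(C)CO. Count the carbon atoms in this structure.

Count every carbon token in the SMILES (each C, including those in ring-closure positions and inside branches).
Carbon count: 6.

6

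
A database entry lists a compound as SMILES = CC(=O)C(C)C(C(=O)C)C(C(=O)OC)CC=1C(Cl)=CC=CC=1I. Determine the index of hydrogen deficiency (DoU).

Degree of unsaturation = (number of rings) + (number of π bonds).
Ring closures in the SMILES: 1.
π bonds: 6 double bonds (each 1 DoU) → 6 DoU from unsaturation.
Total DoU = 1 + 6 = 7.

7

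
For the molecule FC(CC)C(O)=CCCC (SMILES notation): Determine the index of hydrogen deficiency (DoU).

Molecular formula: C8H15FO.
DoU = (2C + 2 + N − H − X) / 2, where X is the halogen count and O/S are ignored.
    = (2·8 + 2 + 0 − 15 − 1) / 2 = 2 / 2 = 1.

1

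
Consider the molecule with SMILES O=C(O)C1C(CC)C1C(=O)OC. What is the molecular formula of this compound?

Walk through each heavy atom and fill implicit hydrogens from standard valence (C 4, N 3, O 2, S 2, halogen 1):
  atom 1: O, bond orders sum to 2 (valence 2) → 0 H
  atom 2: C, bond orders sum to 4 (valence 4) → 0 H
  atom 3: O, bond orders sum to 1 (valence 2) → 1 H
  atom 4: C, bond orders sum to 3 (valence 4) → 1 H
  atom 5: C, bond orders sum to 3 (valence 4) → 1 H
  atom 6: C, bond orders sum to 2 (valence 4) → 2 H
  atom 7: C, bond orders sum to 1 (valence 4) → 3 H
  atom 8: C, bond orders sum to 3 (valence 4) → 1 H
  atom 9: C, bond orders sum to 4 (valence 4) → 0 H
  atom 10: O, bond orders sum to 2 (valence 2) → 0 H
  atom 11: O, bond orders sum to 2 (valence 2) → 0 H
  atom 12: C, bond orders sum to 1 (valence 4) → 3 H
Totals → C:8, H:12, O:4.
In Hill order: C8H12O4.

C8H12O4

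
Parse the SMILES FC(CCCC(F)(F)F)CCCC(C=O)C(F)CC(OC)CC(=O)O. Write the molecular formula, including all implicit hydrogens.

C16H25F5O4

Walk through each heavy atom and fill implicit hydrogens from standard valence (C 4, N 3, O 2, S 2, halogen 1):
  atom 1: F (halogen, monovalent) → 0 H
  atom 2: C, bond orders sum to 3 (valence 4) → 1 H
  atom 3: C, bond orders sum to 2 (valence 4) → 2 H
  atom 4: C, bond orders sum to 2 (valence 4) → 2 H
  atom 5: C, bond orders sum to 2 (valence 4) → 2 H
  atom 6: C, bond orders sum to 4 (valence 4) → 0 H
  atom 7: F (halogen, monovalent) → 0 H
  atom 8: F (halogen, monovalent) → 0 H
  atom 9: F (halogen, monovalent) → 0 H
  atom 10: C, bond orders sum to 2 (valence 4) → 2 H
  atom 11: C, bond orders sum to 2 (valence 4) → 2 H
  atom 12: C, bond orders sum to 2 (valence 4) → 2 H
  atom 13: C, bond orders sum to 3 (valence 4) → 1 H
  atom 14: C, bond orders sum to 3 (valence 4) → 1 H
  atom 15: O, bond orders sum to 2 (valence 2) → 0 H
  atom 16: C, bond orders sum to 3 (valence 4) → 1 H
  atom 17: F (halogen, monovalent) → 0 H
  atom 18: C, bond orders sum to 2 (valence 4) → 2 H
  atom 19: C, bond orders sum to 3 (valence 4) → 1 H
  atom 20: O, bond orders sum to 2 (valence 2) → 0 H
  atom 21: C, bond orders sum to 1 (valence 4) → 3 H
  atom 22: C, bond orders sum to 2 (valence 4) → 2 H
  atom 23: C, bond orders sum to 4 (valence 4) → 0 H
  atom 24: O, bond orders sum to 2 (valence 2) → 0 H
  atom 25: O, bond orders sum to 1 (valence 2) → 1 H
Totals → C:16, H:25, F:5, O:4.
In Hill order: C16H25F5O4.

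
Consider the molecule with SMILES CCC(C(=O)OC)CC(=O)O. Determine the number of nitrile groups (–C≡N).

Scan the SMILES for the nitrile motif — none present.
Groups that are present: 1 carboxylic acid, 1 ester.

0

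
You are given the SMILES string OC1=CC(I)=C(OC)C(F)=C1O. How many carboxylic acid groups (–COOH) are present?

Scan the SMILES for the carboxylic acid motif — none present.
Groups that are present: 1 ether, 2 hydroxyl.

0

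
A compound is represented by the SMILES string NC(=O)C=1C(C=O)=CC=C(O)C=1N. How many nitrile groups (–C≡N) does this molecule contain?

0

Scan the SMILES for the nitrile motif — none present.
Groups that are present: 1 aldehyde, 1 amide, 1 hydroxyl, 1 primary amine.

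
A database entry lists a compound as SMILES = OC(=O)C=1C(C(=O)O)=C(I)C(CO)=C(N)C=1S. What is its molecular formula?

Walk through each heavy atom and fill implicit hydrogens from standard valence (C 4, N 3, O 2, S 2, halogen 1):
  atom 1: O, bond orders sum to 1 (valence 2) → 1 H
  atom 2: C, bond orders sum to 4 (valence 4) → 0 H
  atom 3: O, bond orders sum to 2 (valence 2) → 0 H
  atom 4: C, bond orders sum to 4 (valence 4) → 0 H
  atom 5: C, bond orders sum to 4 (valence 4) → 0 H
  atom 6: C, bond orders sum to 4 (valence 4) → 0 H
  atom 7: O, bond orders sum to 2 (valence 2) → 0 H
  atom 8: O, bond orders sum to 1 (valence 2) → 1 H
  atom 9: C, bond orders sum to 4 (valence 4) → 0 H
  atom 10: I (halogen, monovalent) → 0 H
  atom 11: C, bond orders sum to 4 (valence 4) → 0 H
  atom 12: C, bond orders sum to 2 (valence 4) → 2 H
  atom 13: O, bond orders sum to 1 (valence 2) → 1 H
  atom 14: C, bond orders sum to 4 (valence 4) → 0 H
  atom 15: N, bond orders sum to 1 (valence 3) → 2 H
  atom 16: C, bond orders sum to 4 (valence 4) → 0 H
  atom 17: S, bond orders sum to 1 (valence 2) → 1 H
Totals → C:9, H:8, I:1, N:1, O:5, S:1.

C9H8INO5S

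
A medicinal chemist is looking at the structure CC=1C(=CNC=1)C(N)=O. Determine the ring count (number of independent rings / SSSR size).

In SMILES, each pair of matching ring-closure digits denotes one ring-closing bond; the number of such bonds equals the number of independent rings.
Ring-closure bonds here: 1.

1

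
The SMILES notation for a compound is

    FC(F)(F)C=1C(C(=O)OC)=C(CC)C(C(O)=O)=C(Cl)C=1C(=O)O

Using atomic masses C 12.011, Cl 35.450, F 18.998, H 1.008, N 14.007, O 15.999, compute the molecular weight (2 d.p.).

First, the molecular formula is C13H10ClF3O6 (counting implicit H from valence).
  C: 13 × 12.011 = 156.143
  Cl: 1 × 35.450 = 35.450
  F: 3 × 18.998 = 56.994
  H: 10 × 1.008 = 10.080
  O: 6 × 15.999 = 95.994
Sum: 13×12.011 + 1×35.450 + 3×18.998 + 10×1.008 + 6×15.999 = 354.661 → 354.66 g/mol.

354.66 g/mol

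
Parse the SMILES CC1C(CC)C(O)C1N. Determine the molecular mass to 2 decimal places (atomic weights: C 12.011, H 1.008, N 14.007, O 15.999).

129.20 g/mol

First, the molecular formula is C7H15NO (counting implicit H from valence).
  C: 7 × 12.011 = 84.077
  H: 15 × 1.008 = 15.120
  N: 1 × 14.007 = 14.007
  O: 1 × 15.999 = 15.999
Sum: 7×12.011 + 15×1.008 + 1×14.007 + 1×15.999 = 129.203 → 129.20 g/mol.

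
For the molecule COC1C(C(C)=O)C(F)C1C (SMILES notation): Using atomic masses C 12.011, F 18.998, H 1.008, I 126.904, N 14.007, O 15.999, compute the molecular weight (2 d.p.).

160.19 g/mol

First, the molecular formula is C8H13FO2 (counting implicit H from valence).
  C: 8 × 12.011 = 96.088
  F: 1 × 18.998 = 18.998
  H: 13 × 1.008 = 13.104
  O: 2 × 15.999 = 31.998
Sum: 8×12.011 + 1×18.998 + 13×1.008 + 2×15.999 = 160.188 → 160.19 g/mol.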